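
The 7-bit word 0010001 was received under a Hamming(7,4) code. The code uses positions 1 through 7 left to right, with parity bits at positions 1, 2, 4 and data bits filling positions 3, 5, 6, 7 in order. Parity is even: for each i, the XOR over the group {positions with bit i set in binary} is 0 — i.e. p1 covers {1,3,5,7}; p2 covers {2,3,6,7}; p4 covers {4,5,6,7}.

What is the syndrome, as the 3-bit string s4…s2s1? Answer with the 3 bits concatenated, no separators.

100

s1 (pos 1,3,5,7): 0⊕1⊕0⊕1 = 0
s2 (pos 2,3,6,7): 0⊕1⊕0⊕1 = 0
s4 (pos 4,5,6,7): 0⊕0⊕0⊕1 = 1
Syndrome s4…s1 = 100 → error at position 4.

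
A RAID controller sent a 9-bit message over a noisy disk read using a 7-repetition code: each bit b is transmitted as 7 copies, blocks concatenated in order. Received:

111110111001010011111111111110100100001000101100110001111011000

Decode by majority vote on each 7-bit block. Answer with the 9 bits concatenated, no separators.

111100110

Block 1 (1111101): 6 ones → 1
Block 2 (1100101): 4 ones → 1
Block 3 (0011111): 5 ones → 1
Block 4 (1111111): 7 ones → 1
Block 5 (1010010): 3 ones → 0
Block 6 (0001000): 1 one → 0
Block 7 (1011001): 4 ones → 1
Block 8 (1000111): 4 ones → 1
Block 9 (1011000): 3 ones → 0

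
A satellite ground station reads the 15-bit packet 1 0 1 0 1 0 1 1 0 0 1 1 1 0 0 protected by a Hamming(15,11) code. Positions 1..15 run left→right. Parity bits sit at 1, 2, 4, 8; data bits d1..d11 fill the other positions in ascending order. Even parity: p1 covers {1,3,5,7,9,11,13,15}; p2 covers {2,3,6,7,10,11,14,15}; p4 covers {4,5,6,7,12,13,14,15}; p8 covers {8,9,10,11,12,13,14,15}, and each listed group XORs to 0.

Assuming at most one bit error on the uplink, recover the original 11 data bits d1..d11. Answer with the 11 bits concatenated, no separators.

s1 (pos 1,3,5,7,9,11,13,15): 1⊕1⊕1⊕1⊕0⊕1⊕1⊕0 = 0
s2 (pos 2,3,6,7,10,11,14,15): 0⊕1⊕0⊕1⊕0⊕1⊕0⊕0 = 1
s4 (pos 4,5,6,7,12,13,14,15): 0⊕1⊕0⊕1⊕1⊕1⊕0⊕0 = 0
s8 (pos 8,9,10,11,12,13,14,15): 1⊕0⊕0⊕1⊕1⊕1⊕0⊕0 = 0
Syndrome s8…s1 = 0010 → error at position 2.
Flip position 2: 101010110011100 → 111010110011100
Read data bits from positions 3,5,6,7,9,10,11,12,13,14,15: 11010011100

11010011100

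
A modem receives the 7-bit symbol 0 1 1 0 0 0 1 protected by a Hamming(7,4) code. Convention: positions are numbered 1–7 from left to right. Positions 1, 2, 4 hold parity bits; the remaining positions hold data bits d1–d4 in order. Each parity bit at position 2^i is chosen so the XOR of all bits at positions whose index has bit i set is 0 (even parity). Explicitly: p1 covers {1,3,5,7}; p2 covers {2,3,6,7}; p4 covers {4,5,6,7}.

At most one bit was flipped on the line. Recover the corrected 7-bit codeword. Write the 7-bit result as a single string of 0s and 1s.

0110011

s1 (pos 1,3,5,7): 0⊕1⊕0⊕1 = 0
s2 (pos 2,3,6,7): 1⊕1⊕0⊕1 = 1
s4 (pos 4,5,6,7): 0⊕0⊕0⊕1 = 1
Syndrome s4…s1 = 110 → error at position 6.
Flip position 6: 0110001 → 0110011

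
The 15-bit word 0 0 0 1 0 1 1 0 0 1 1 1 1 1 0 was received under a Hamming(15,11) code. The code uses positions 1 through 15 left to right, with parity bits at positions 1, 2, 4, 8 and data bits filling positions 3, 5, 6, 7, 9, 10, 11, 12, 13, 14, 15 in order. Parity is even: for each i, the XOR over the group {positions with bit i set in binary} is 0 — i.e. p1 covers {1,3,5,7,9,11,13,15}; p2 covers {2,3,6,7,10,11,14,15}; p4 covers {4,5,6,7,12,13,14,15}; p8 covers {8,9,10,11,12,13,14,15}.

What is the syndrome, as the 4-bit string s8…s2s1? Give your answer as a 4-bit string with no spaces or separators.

s1 (pos 1,3,5,7,9,11,13,15): 0⊕0⊕0⊕1⊕0⊕1⊕1⊕0 = 1
s2 (pos 2,3,6,7,10,11,14,15): 0⊕0⊕1⊕1⊕1⊕1⊕1⊕0 = 1
s4 (pos 4,5,6,7,12,13,14,15): 1⊕0⊕1⊕1⊕1⊕1⊕1⊕0 = 0
s8 (pos 8,9,10,11,12,13,14,15): 0⊕0⊕1⊕1⊕1⊕1⊕1⊕0 = 1
Syndrome s8…s1 = 1011 → error at position 11.

1011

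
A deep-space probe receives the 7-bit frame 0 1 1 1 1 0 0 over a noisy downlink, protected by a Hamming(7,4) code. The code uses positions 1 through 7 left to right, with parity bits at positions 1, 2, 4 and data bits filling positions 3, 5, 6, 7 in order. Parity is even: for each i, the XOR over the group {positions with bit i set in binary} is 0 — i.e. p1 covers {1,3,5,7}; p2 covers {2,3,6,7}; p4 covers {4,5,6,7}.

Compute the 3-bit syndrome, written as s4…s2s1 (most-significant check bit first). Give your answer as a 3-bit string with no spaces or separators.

000

s1 (pos 1,3,5,7): 0⊕1⊕1⊕0 = 0
s2 (pos 2,3,6,7): 1⊕1⊕0⊕0 = 0
s4 (pos 4,5,6,7): 1⊕1⊕0⊕0 = 0
Syndrome s4…s1 = 000 → no error.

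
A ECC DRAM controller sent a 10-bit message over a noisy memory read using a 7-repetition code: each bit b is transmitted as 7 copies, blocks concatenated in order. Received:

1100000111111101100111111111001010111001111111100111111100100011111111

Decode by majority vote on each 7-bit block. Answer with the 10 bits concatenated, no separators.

0111011101

Block 1 (1100000): 2 ones → 0
Block 2 (1111111): 7 ones → 1
Block 3 (0110011): 4 ones → 1
Block 4 (1111111): 7 ones → 1
Block 5 (0010101): 3 ones → 0
Block 6 (1100111): 5 ones → 1
Block 7 (1111100): 5 ones → 1
Block 8 (1111111): 7 ones → 1
Block 9 (0010001): 2 ones → 0
Block 10 (1111111): 7 ones → 1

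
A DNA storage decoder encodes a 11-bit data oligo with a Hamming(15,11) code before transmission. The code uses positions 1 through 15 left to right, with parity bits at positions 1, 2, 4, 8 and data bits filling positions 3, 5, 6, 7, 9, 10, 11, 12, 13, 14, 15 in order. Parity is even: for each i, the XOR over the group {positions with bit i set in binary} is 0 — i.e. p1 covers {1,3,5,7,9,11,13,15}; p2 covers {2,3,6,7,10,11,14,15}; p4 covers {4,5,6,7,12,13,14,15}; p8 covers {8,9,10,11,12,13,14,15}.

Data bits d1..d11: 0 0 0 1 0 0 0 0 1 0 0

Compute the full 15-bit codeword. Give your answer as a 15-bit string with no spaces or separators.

010000110000100

Place data at non-parity positions: p1 p2 0 p4 0 0 1 p8 0 0 0 0 1 0 0
p1 (pos 1,3,5,7,9,11,13,15): XOR of data positions = 0⊕0⊕1⊕0⊕0⊕1⊕0 = 0
p2 (pos 2,3,6,7,10,11,14,15): XOR of data positions = 0⊕0⊕1⊕0⊕0⊕0⊕0 = 1
p4 (pos 4,5,6,7,12,13,14,15): XOR of data positions = 0⊕0⊕1⊕0⊕1⊕0⊕0 = 0
p8 (pos 8,9,10,11,12,13,14,15): XOR of data positions = 0⊕0⊕0⊕0⊕1⊕0⊕0 = 1
Codeword: 010000110000100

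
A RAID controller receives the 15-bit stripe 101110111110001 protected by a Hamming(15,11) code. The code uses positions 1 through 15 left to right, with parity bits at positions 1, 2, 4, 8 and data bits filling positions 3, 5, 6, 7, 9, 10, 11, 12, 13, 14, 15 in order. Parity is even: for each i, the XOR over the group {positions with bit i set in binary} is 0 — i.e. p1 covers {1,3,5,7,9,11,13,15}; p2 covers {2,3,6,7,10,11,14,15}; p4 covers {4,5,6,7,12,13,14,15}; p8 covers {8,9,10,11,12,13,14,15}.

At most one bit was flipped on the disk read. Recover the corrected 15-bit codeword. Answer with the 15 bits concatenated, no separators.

101110111100001

s1 (pos 1,3,5,7,9,11,13,15): 1⊕1⊕1⊕1⊕1⊕1⊕0⊕1 = 1
s2 (pos 2,3,6,7,10,11,14,15): 0⊕1⊕0⊕1⊕1⊕1⊕0⊕1 = 1
s4 (pos 4,5,6,7,12,13,14,15): 1⊕1⊕0⊕1⊕0⊕0⊕0⊕1 = 0
s8 (pos 8,9,10,11,12,13,14,15): 1⊕1⊕1⊕1⊕0⊕0⊕0⊕1 = 1
Syndrome s8…s1 = 1011 → error at position 11.
Flip position 11: 101110111110001 → 101110111100001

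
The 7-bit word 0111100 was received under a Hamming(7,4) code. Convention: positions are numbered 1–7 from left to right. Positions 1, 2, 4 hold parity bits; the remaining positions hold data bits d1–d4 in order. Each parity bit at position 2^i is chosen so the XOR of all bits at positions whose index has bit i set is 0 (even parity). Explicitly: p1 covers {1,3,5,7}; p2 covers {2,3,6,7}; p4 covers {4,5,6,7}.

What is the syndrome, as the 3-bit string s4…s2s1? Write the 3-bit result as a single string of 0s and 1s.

s1 (pos 1,3,5,7): 0⊕1⊕1⊕0 = 0
s2 (pos 2,3,6,7): 1⊕1⊕0⊕0 = 0
s4 (pos 4,5,6,7): 1⊕1⊕0⊕0 = 0
Syndrome s4…s1 = 000 → no error.

000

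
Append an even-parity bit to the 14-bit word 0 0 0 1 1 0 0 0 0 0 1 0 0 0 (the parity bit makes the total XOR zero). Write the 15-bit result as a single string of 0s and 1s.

XOR of the 14 data bits: 0⊕0⊕0⊕1⊕1⊕0⊕0⊕0⊕0⊕0⊕1⊕0⊕0⊕0 = 1
Parity bit = 1 (so all 15 bits XOR to 0).

000110000010001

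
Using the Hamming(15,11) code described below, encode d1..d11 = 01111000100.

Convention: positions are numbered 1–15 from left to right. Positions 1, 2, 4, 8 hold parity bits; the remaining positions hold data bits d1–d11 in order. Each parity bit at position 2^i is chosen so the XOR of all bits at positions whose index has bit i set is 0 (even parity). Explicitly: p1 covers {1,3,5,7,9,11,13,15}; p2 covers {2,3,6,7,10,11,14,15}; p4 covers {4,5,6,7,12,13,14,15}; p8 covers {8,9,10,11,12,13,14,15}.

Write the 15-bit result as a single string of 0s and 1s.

Place data at non-parity positions: p1 p2 0 p4 1 1 1 p8 1 0 0 0 1 0 0
p1 (pos 1,3,5,7,9,11,13,15): XOR of data positions = 0⊕1⊕1⊕1⊕0⊕1⊕0 = 0
p2 (pos 2,3,6,7,10,11,14,15): XOR of data positions = 0⊕1⊕1⊕0⊕0⊕0⊕0 = 0
p4 (pos 4,5,6,7,12,13,14,15): XOR of data positions = 1⊕1⊕1⊕0⊕1⊕0⊕0 = 0
p8 (pos 8,9,10,11,12,13,14,15): XOR of data positions = 1⊕0⊕0⊕0⊕1⊕0⊕0 = 0
Codeword: 000011101000100

000011101000100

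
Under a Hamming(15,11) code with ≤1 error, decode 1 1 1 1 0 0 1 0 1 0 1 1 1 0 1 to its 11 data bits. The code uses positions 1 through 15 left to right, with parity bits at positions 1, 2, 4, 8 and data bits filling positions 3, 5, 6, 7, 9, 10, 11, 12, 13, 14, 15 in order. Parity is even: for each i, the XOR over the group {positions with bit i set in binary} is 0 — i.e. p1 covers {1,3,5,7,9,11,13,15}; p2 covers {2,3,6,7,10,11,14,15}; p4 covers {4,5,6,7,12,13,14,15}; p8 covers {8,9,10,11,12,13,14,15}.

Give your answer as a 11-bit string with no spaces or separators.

10011011100

s1 (pos 1,3,5,7,9,11,13,15): 1⊕1⊕0⊕1⊕1⊕1⊕1⊕1 = 1
s2 (pos 2,3,6,7,10,11,14,15): 1⊕1⊕0⊕1⊕0⊕1⊕0⊕1 = 1
s4 (pos 4,5,6,7,12,13,14,15): 1⊕0⊕0⊕1⊕1⊕1⊕0⊕1 = 1
s8 (pos 8,9,10,11,12,13,14,15): 0⊕1⊕0⊕1⊕1⊕1⊕0⊕1 = 1
Syndrome s8…s1 = 1111 → error at position 15.
Flip position 15: 111100101011101 → 111100101011100
Read data bits from positions 3,5,6,7,9,10,11,12,13,14,15: 10011011100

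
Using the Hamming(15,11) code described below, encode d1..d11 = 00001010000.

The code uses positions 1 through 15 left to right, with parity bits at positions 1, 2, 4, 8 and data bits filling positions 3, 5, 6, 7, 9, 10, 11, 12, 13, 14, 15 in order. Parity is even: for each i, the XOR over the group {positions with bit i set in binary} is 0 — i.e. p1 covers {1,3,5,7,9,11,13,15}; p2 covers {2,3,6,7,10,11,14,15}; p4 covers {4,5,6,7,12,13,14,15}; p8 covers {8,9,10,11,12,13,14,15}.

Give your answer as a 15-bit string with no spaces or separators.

Place data at non-parity positions: p1 p2 0 p4 0 0 0 p8 1 0 1 0 0 0 0
p1 (pos 1,3,5,7,9,11,13,15): XOR of data positions = 0⊕0⊕0⊕1⊕1⊕0⊕0 = 0
p2 (pos 2,3,6,7,10,11,14,15): XOR of data positions = 0⊕0⊕0⊕0⊕1⊕0⊕0 = 1
p4 (pos 4,5,6,7,12,13,14,15): XOR of data positions = 0⊕0⊕0⊕0⊕0⊕0⊕0 = 0
p8 (pos 8,9,10,11,12,13,14,15): XOR of data positions = 1⊕0⊕1⊕0⊕0⊕0⊕0 = 0
Codeword: 010000001010000

010000001010000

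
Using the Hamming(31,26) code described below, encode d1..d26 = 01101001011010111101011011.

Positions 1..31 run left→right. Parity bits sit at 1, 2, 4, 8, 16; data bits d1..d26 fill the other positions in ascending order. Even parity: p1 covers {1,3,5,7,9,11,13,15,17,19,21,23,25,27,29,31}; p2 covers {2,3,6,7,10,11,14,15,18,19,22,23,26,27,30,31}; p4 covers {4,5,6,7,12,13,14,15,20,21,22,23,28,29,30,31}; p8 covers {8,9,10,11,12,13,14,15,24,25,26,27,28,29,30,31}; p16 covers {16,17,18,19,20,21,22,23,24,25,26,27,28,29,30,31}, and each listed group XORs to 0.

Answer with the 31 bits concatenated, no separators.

0100110110010110010111101011011

Place data at non-parity positions: p1 p2 0 p4 1 1 0 p8 1 0 0 1 0 1 1 p16 0 1 0 1 1 1 1 0 1 0 1 1 0 1 1
p1 (pos 1,3,5,7,9,11,13,15,17,19,21,23,25,27,29,31): XOR of data positions = 0⊕1⊕0⊕1⊕0⊕0⊕1⊕0⊕0⊕1⊕1⊕1⊕1⊕0⊕1 = 0
p2 (pos 2,3,6,7,10,11,14,15,18,19,22,23,26,27,30,31): XOR of data positions = 0⊕1⊕0⊕0⊕0⊕1⊕1⊕1⊕0⊕1⊕1⊕0⊕1⊕1⊕1 = 1
p4 (pos 4,5,6,7,12,13,14,15,20,21,22,23,28,29,30,31): XOR of data positions = 1⊕1⊕0⊕1⊕0⊕1⊕1⊕1⊕1⊕1⊕1⊕1⊕0⊕1⊕1 = 0
p8 (pos 8,9,10,11,12,13,14,15,24,25,26,27,28,29,30,31): XOR of data positions = 1⊕0⊕0⊕1⊕0⊕1⊕1⊕0⊕1⊕0⊕1⊕1⊕0⊕1⊕1 = 1
p16 (pos 16,17,18,19,20,21,22,23,24,25,26,27,28,29,30,31): XOR of data positions = 0⊕1⊕0⊕1⊕1⊕1⊕1⊕0⊕1⊕0⊕1⊕1⊕0⊕1⊕1 = 0
Codeword: 0100110110010110010111101011011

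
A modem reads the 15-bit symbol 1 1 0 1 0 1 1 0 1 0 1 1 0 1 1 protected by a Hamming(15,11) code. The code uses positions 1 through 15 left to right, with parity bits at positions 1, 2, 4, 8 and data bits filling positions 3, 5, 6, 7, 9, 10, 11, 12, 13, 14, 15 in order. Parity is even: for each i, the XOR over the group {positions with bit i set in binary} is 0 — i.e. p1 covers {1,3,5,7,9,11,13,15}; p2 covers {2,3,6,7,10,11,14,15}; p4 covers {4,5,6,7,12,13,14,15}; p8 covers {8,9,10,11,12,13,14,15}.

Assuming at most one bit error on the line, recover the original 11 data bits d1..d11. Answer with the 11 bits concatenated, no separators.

s1 (pos 1,3,5,7,9,11,13,15): 1⊕0⊕0⊕1⊕1⊕1⊕0⊕1 = 1
s2 (pos 2,3,6,7,10,11,14,15): 1⊕0⊕1⊕1⊕0⊕1⊕1⊕1 = 0
s4 (pos 4,5,6,7,12,13,14,15): 1⊕0⊕1⊕1⊕1⊕0⊕1⊕1 = 0
s8 (pos 8,9,10,11,12,13,14,15): 0⊕1⊕0⊕1⊕1⊕0⊕1⊕1 = 1
Syndrome s8…s1 = 1001 → error at position 9.
Flip position 9: 110101101011011 → 110101100011011
Read data bits from positions 3,5,6,7,9,10,11,12,13,14,15: 00110011011

00110011011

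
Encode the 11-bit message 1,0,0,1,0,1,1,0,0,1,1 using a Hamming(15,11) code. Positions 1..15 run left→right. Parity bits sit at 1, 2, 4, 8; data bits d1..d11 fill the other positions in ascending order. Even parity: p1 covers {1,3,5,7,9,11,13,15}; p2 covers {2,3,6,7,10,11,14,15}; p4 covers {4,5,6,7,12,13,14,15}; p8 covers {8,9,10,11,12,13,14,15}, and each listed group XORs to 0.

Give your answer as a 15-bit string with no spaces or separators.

001100100110011

Place data at non-parity positions: p1 p2 1 p4 0 0 1 p8 0 1 1 0 0 1 1
p1 (pos 1,3,5,7,9,11,13,15): XOR of data positions = 1⊕0⊕1⊕0⊕1⊕0⊕1 = 0
p2 (pos 2,3,6,7,10,11,14,15): XOR of data positions = 1⊕0⊕1⊕1⊕1⊕1⊕1 = 0
p4 (pos 4,5,6,7,12,13,14,15): XOR of data positions = 0⊕0⊕1⊕0⊕0⊕1⊕1 = 1
p8 (pos 8,9,10,11,12,13,14,15): XOR of data positions = 0⊕1⊕1⊕0⊕0⊕1⊕1 = 0
Codeword: 001100100110011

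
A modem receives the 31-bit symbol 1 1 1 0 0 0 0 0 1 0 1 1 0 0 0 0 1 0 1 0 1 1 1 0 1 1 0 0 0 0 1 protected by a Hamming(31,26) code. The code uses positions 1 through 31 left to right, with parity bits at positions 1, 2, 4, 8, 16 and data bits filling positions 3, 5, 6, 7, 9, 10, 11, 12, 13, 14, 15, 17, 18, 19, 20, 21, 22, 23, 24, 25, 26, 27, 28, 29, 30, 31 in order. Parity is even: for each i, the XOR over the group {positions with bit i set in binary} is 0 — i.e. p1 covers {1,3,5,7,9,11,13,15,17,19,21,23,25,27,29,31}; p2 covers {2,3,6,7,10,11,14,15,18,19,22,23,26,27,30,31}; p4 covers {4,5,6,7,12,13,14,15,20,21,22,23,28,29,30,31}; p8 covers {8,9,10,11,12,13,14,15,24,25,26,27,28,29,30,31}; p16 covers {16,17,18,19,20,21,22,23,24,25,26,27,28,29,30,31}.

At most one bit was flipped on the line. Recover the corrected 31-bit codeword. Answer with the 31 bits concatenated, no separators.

1111000010110000101011101100001

s1 (pos 1,3,5,7,9,11,13,15,17,19,21,23,25,27,29,31): 1⊕1⊕0⊕0⊕1⊕1⊕0⊕0⊕1⊕1⊕1⊕1⊕1⊕0⊕0⊕1 = 0
s2 (pos 2,3,6,7,10,11,14,15,18,19,22,23,26,27,30,31): 1⊕1⊕0⊕0⊕0⊕1⊕0⊕0⊕0⊕1⊕1⊕1⊕1⊕0⊕0⊕1 = 0
s4 (pos 4,5,6,7,12,13,14,15,20,21,22,23,28,29,30,31): 0⊕0⊕0⊕0⊕1⊕0⊕0⊕0⊕0⊕1⊕1⊕1⊕0⊕0⊕0⊕1 = 1
s8 (pos 8,9,10,11,12,13,14,15,24,25,26,27,28,29,30,31): 0⊕1⊕0⊕1⊕1⊕0⊕0⊕0⊕0⊕1⊕1⊕0⊕0⊕0⊕0⊕1 = 0
s16 (pos 16,17,18,19,20,21,22,23,24,25,26,27,28,29,30,31): 0⊕1⊕0⊕1⊕0⊕1⊕1⊕1⊕0⊕1⊕1⊕0⊕0⊕0⊕0⊕1 = 0
Syndrome s16…s1 = 00100 → error at position 4.
Flip position 4: 1110000010110000101011101100001 → 1111000010110000101011101100001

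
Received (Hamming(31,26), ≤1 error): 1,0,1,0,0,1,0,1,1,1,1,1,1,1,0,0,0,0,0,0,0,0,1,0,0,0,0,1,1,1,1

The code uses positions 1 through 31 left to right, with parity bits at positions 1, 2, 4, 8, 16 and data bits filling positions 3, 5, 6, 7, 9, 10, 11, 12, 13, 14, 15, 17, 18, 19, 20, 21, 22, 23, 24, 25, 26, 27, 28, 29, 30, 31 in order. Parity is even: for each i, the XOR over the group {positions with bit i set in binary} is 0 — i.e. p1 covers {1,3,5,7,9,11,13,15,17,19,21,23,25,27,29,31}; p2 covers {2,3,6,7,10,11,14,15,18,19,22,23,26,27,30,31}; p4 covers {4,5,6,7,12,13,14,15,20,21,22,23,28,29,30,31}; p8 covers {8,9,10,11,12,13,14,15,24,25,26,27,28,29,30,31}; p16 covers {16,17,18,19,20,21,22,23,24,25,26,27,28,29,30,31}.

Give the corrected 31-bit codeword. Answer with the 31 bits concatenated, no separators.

s1 (pos 1,3,5,7,9,11,13,15,17,19,21,23,25,27,29,31): 1⊕1⊕0⊕0⊕1⊕1⊕1⊕0⊕0⊕0⊕0⊕1⊕0⊕0⊕1⊕1 = 0
s2 (pos 2,3,6,7,10,11,14,15,18,19,22,23,26,27,30,31): 0⊕1⊕1⊕0⊕1⊕1⊕1⊕0⊕0⊕0⊕0⊕1⊕0⊕0⊕1⊕1 = 0
s4 (pos 4,5,6,7,12,13,14,15,20,21,22,23,28,29,30,31): 0⊕0⊕1⊕0⊕1⊕1⊕1⊕0⊕0⊕0⊕0⊕1⊕1⊕1⊕1⊕1 = 1
s8 (pos 8,9,10,11,12,13,14,15,24,25,26,27,28,29,30,31): 1⊕1⊕1⊕1⊕1⊕1⊕1⊕0⊕0⊕0⊕0⊕0⊕1⊕1⊕1⊕1 = 1
s16 (pos 16,17,18,19,20,21,22,23,24,25,26,27,28,29,30,31): 0⊕0⊕0⊕0⊕0⊕0⊕0⊕1⊕0⊕0⊕0⊕0⊕1⊕1⊕1⊕1 = 1
Syndrome s16…s1 = 11100 → error at position 28.
Flip position 28: 1010010111111100000000100001111 → 1010010111111100000000100000111

1010010111111100000000100000111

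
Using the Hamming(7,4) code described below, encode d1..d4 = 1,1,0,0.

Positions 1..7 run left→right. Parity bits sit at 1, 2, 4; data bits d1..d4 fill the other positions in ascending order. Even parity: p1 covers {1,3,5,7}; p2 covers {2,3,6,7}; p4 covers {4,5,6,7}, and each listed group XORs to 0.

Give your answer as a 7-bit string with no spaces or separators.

Place data at non-parity positions: p1 p2 1 p4 1 0 0
p1 (pos 1,3,5,7): XOR of data positions = 1⊕1⊕0 = 0
p2 (pos 2,3,6,7): XOR of data positions = 1⊕0⊕0 = 1
p4 (pos 4,5,6,7): XOR of data positions = 1⊕0⊕0 = 1
Codeword: 0111100

0111100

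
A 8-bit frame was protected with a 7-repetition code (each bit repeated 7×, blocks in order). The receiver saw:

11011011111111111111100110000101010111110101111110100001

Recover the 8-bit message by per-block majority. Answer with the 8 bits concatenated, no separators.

Block 1 (1101101): 5 ones → 1
Block 2 (1111111): 7 ones → 1
Block 3 (1111111): 7 ones → 1
Block 4 (0011000): 2 ones → 0
Block 5 (0101010): 3 ones → 0
Block 6 (1111101): 6 ones → 1
Block 7 (0111111): 6 ones → 1
Block 8 (0100001): 2 ones → 0

11100110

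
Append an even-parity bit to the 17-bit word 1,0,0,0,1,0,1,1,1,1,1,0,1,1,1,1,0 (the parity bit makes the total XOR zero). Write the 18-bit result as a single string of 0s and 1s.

100010111110111101

XOR of the 17 data bits: 1⊕0⊕0⊕0⊕1⊕0⊕1⊕1⊕1⊕1⊕1⊕0⊕1⊕1⊕1⊕1⊕0 = 1
Parity bit = 1 (so all 18 bits XOR to 0).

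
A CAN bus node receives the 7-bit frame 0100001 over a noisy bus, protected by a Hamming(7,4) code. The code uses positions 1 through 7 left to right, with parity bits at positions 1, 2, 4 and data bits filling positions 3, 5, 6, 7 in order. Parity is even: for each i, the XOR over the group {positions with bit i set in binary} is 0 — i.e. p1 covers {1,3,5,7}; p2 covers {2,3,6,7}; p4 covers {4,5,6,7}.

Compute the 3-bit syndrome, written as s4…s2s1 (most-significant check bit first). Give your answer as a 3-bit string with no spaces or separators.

s1 (pos 1,3,5,7): 0⊕0⊕0⊕1 = 1
s2 (pos 2,3,6,7): 1⊕0⊕0⊕1 = 0
s4 (pos 4,5,6,7): 0⊕0⊕0⊕1 = 1
Syndrome s4…s1 = 101 → error at position 5.

101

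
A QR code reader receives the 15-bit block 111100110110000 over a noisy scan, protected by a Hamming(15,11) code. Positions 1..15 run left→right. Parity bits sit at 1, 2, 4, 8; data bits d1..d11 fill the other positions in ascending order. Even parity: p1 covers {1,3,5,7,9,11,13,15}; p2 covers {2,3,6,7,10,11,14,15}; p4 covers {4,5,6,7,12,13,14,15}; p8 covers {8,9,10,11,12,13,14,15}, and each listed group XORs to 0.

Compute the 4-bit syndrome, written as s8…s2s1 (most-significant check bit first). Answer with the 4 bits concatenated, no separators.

1010

s1 (pos 1,3,5,7,9,11,13,15): 1⊕1⊕0⊕1⊕0⊕1⊕0⊕0 = 0
s2 (pos 2,3,6,7,10,11,14,15): 1⊕1⊕0⊕1⊕1⊕1⊕0⊕0 = 1
s4 (pos 4,5,6,7,12,13,14,15): 1⊕0⊕0⊕1⊕0⊕0⊕0⊕0 = 0
s8 (pos 8,9,10,11,12,13,14,15): 1⊕0⊕1⊕1⊕0⊕0⊕0⊕0 = 1
Syndrome s8…s1 = 1010 → error at position 10.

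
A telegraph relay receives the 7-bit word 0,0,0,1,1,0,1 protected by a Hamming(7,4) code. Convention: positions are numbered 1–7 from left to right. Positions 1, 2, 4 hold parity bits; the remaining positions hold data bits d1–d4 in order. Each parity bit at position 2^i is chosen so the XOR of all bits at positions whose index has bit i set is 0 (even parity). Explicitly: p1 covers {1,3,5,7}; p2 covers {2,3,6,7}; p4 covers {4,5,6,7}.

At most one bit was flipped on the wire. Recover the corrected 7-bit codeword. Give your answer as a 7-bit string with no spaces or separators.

0001111

s1 (pos 1,3,5,7): 0⊕0⊕1⊕1 = 0
s2 (pos 2,3,6,7): 0⊕0⊕0⊕1 = 1
s4 (pos 4,5,6,7): 1⊕1⊕0⊕1 = 1
Syndrome s4…s1 = 110 → error at position 6.
Flip position 6: 0001101 → 0001111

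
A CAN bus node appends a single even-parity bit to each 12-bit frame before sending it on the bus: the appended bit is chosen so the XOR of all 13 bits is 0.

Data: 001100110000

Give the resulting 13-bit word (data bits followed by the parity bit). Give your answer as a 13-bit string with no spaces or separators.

XOR of the 12 data bits: 0⊕0⊕1⊕1⊕0⊕0⊕1⊕1⊕0⊕0⊕0⊕0 = 0
Parity bit = 0 (so all 13 bits XOR to 0).

0011001100000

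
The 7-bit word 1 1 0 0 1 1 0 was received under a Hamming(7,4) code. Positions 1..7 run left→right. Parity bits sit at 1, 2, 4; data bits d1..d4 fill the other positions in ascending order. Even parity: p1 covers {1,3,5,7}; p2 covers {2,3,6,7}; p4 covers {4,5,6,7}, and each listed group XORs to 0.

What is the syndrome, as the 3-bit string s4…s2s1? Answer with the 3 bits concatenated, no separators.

s1 (pos 1,3,5,7): 1⊕0⊕1⊕0 = 0
s2 (pos 2,3,6,7): 1⊕0⊕1⊕0 = 0
s4 (pos 4,5,6,7): 0⊕1⊕1⊕0 = 0
Syndrome s4…s1 = 000 → no error.

000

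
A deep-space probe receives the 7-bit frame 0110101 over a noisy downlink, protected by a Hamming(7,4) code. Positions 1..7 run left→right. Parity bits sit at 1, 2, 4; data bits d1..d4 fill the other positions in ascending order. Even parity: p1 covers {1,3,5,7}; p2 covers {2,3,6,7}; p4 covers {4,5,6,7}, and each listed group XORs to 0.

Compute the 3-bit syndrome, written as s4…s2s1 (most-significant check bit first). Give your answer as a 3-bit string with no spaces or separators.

s1 (pos 1,3,5,7): 0⊕1⊕1⊕1 = 1
s2 (pos 2,3,6,7): 1⊕1⊕0⊕1 = 1
s4 (pos 4,5,6,7): 0⊕1⊕0⊕1 = 0
Syndrome s4…s1 = 011 → error at position 3.

011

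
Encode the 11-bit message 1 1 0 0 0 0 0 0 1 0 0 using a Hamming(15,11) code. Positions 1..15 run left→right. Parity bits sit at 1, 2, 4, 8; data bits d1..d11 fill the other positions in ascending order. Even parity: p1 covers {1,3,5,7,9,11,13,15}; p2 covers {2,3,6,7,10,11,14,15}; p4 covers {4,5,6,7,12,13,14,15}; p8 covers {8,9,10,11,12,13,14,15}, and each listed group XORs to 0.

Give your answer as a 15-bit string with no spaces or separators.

Place data at non-parity positions: p1 p2 1 p4 1 0 0 p8 0 0 0 0 1 0 0
p1 (pos 1,3,5,7,9,11,13,15): XOR of data positions = 1⊕1⊕0⊕0⊕0⊕1⊕0 = 1
p2 (pos 2,3,6,7,10,11,14,15): XOR of data positions = 1⊕0⊕0⊕0⊕0⊕0⊕0 = 1
p4 (pos 4,5,6,7,12,13,14,15): XOR of data positions = 1⊕0⊕0⊕0⊕1⊕0⊕0 = 0
p8 (pos 8,9,10,11,12,13,14,15): XOR of data positions = 0⊕0⊕0⊕0⊕1⊕0⊕0 = 1
Codeword: 111010010000100

111010010000100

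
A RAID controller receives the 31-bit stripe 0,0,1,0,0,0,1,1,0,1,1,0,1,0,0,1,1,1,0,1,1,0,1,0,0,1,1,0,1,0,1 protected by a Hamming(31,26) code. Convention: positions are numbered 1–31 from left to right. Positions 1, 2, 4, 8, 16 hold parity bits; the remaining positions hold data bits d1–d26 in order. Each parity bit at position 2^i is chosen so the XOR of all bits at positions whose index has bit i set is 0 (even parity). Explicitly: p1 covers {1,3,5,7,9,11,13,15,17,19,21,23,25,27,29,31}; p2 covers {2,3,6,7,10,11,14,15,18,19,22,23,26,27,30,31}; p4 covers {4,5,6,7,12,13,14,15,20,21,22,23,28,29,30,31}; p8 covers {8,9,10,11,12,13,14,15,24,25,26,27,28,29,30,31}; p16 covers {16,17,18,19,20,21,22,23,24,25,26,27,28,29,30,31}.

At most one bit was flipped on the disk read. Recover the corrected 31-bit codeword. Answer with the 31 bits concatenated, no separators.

s1 (pos 1,3,5,7,9,11,13,15,17,19,21,23,25,27,29,31): 0⊕1⊕0⊕1⊕0⊕1⊕1⊕0⊕1⊕0⊕1⊕1⊕0⊕1⊕1⊕1 = 0
s2 (pos 2,3,6,7,10,11,14,15,18,19,22,23,26,27,30,31): 0⊕1⊕0⊕1⊕1⊕1⊕0⊕0⊕1⊕0⊕0⊕1⊕1⊕1⊕0⊕1 = 1
s4 (pos 4,5,6,7,12,13,14,15,20,21,22,23,28,29,30,31): 0⊕0⊕0⊕1⊕0⊕1⊕0⊕0⊕1⊕1⊕0⊕1⊕0⊕1⊕0⊕1 = 1
s8 (pos 8,9,10,11,12,13,14,15,24,25,26,27,28,29,30,31): 1⊕0⊕1⊕1⊕0⊕1⊕0⊕0⊕0⊕0⊕1⊕1⊕0⊕1⊕0⊕1 = 0
s16 (pos 16,17,18,19,20,21,22,23,24,25,26,27,28,29,30,31): 1⊕1⊕1⊕0⊕1⊕1⊕0⊕1⊕0⊕0⊕1⊕1⊕0⊕1⊕0⊕1 = 0
Syndrome s16…s1 = 00110 → error at position 6.
Flip position 6: 0010001101101001110110100110101 → 0010011101101001110110100110101

0010011101101001110110100110101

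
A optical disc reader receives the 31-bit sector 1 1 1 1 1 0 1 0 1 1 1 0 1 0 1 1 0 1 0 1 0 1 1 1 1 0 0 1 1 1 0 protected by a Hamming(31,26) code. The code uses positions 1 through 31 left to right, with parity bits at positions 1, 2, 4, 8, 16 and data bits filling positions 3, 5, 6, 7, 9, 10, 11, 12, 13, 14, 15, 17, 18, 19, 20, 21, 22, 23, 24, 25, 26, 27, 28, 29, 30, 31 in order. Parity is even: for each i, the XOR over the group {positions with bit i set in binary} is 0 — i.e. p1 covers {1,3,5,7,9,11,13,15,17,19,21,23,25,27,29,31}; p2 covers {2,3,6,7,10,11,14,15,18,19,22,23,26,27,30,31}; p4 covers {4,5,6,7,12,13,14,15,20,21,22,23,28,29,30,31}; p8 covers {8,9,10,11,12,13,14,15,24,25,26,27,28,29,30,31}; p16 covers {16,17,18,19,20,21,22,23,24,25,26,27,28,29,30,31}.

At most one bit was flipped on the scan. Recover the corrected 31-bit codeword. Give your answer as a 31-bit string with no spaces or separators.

1111001011101011010101111001110

s1 (pos 1,3,5,7,9,11,13,15,17,19,21,23,25,27,29,31): 1⊕1⊕1⊕1⊕1⊕1⊕1⊕1⊕0⊕0⊕0⊕1⊕1⊕0⊕1⊕0 = 1
s2 (pos 2,3,6,7,10,11,14,15,18,19,22,23,26,27,30,31): 1⊕1⊕0⊕1⊕1⊕1⊕0⊕1⊕1⊕0⊕1⊕1⊕0⊕0⊕1⊕0 = 0
s4 (pos 4,5,6,7,12,13,14,15,20,21,22,23,28,29,30,31): 1⊕1⊕0⊕1⊕0⊕1⊕0⊕1⊕1⊕0⊕1⊕1⊕1⊕1⊕1⊕0 = 1
s8 (pos 8,9,10,11,12,13,14,15,24,25,26,27,28,29,30,31): 0⊕1⊕1⊕1⊕0⊕1⊕0⊕1⊕1⊕1⊕0⊕0⊕1⊕1⊕1⊕0 = 0
s16 (pos 16,17,18,19,20,21,22,23,24,25,26,27,28,29,30,31): 1⊕0⊕1⊕0⊕1⊕0⊕1⊕1⊕1⊕1⊕0⊕0⊕1⊕1⊕1⊕0 = 0
Syndrome s16…s1 = 00101 → error at position 5.
Flip position 5: 1111101011101011010101111001110 → 1111001011101011010101111001110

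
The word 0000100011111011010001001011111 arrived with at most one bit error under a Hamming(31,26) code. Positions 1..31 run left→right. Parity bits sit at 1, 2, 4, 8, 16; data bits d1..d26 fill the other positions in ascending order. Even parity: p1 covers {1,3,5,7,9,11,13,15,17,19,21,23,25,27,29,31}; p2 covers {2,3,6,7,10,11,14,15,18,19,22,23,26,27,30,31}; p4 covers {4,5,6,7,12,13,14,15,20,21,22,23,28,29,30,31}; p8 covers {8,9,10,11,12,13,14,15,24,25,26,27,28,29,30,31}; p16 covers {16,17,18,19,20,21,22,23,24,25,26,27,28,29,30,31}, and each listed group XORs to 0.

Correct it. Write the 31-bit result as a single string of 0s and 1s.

s1 (pos 1,3,5,7,9,11,13,15,17,19,21,23,25,27,29,31): 0⊕0⊕1⊕0⊕1⊕1⊕1⊕1⊕0⊕0⊕0⊕0⊕1⊕1⊕1⊕1 = 1
s2 (pos 2,3,6,7,10,11,14,15,18,19,22,23,26,27,30,31): 0⊕0⊕0⊕0⊕1⊕1⊕0⊕1⊕1⊕0⊕1⊕0⊕0⊕1⊕1⊕1 = 0
s4 (pos 4,5,6,7,12,13,14,15,20,21,22,23,28,29,30,31): 0⊕1⊕0⊕0⊕1⊕1⊕0⊕1⊕0⊕0⊕1⊕0⊕1⊕1⊕1⊕1 = 1
s8 (pos 8,9,10,11,12,13,14,15,24,25,26,27,28,29,30,31): 0⊕1⊕1⊕1⊕1⊕1⊕0⊕1⊕0⊕1⊕0⊕1⊕1⊕1⊕1⊕1 = 0
s16 (pos 16,17,18,19,20,21,22,23,24,25,26,27,28,29,30,31): 1⊕0⊕1⊕0⊕0⊕0⊕1⊕0⊕0⊕1⊕0⊕1⊕1⊕1⊕1⊕1 = 1
Syndrome s16…s1 = 10101 → error at position 21.
Flip position 21: 0000100011111011010001001011111 → 0000100011111011010011001011111

0000100011111011010011001011111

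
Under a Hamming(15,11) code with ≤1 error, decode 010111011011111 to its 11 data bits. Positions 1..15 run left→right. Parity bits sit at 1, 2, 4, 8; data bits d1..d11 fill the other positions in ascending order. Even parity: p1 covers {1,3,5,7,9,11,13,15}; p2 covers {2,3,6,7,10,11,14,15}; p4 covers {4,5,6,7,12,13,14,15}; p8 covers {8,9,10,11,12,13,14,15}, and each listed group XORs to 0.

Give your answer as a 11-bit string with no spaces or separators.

s1 (pos 1,3,5,7,9,11,13,15): 0⊕0⊕1⊕0⊕1⊕1⊕1⊕1 = 1
s2 (pos 2,3,6,7,10,11,14,15): 1⊕0⊕1⊕0⊕0⊕1⊕1⊕1 = 1
s4 (pos 4,5,6,7,12,13,14,15): 1⊕1⊕1⊕0⊕1⊕1⊕1⊕1 = 1
s8 (pos 8,9,10,11,12,13,14,15): 1⊕1⊕0⊕1⊕1⊕1⊕1⊕1 = 1
Syndrome s8…s1 = 1111 → error at position 15.
Flip position 15: 010111011011111 → 010111011011110
Read data bits from positions 3,5,6,7,9,10,11,12,13,14,15: 01101011110

01101011110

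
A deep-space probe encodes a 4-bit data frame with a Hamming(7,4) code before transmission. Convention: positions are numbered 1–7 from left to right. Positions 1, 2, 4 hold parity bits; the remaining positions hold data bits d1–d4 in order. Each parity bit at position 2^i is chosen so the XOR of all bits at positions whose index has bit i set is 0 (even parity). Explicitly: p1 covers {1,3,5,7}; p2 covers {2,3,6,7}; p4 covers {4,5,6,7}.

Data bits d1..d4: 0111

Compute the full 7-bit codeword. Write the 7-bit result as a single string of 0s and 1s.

0001111

Place data at non-parity positions: p1 p2 0 p4 1 1 1
p1 (pos 1,3,5,7): XOR of data positions = 0⊕1⊕1 = 0
p2 (pos 2,3,6,7): XOR of data positions = 0⊕1⊕1 = 0
p4 (pos 4,5,6,7): XOR of data positions = 1⊕1⊕1 = 1
Codeword: 0001111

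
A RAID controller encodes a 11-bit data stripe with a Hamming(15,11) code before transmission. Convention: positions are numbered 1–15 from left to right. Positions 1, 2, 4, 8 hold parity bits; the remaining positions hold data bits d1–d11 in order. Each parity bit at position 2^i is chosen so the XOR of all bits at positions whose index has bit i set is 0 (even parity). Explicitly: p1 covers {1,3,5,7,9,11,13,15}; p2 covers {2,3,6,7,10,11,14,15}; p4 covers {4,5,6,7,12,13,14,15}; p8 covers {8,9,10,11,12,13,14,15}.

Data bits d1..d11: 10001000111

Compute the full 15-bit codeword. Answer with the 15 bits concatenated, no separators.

011100001000111

Place data at non-parity positions: p1 p2 1 p4 0 0 0 p8 1 0 0 0 1 1 1
p1 (pos 1,3,5,7,9,11,13,15): XOR of data positions = 1⊕0⊕0⊕1⊕0⊕1⊕1 = 0
p2 (pos 2,3,6,7,10,11,14,15): XOR of data positions = 1⊕0⊕0⊕0⊕0⊕1⊕1 = 1
p4 (pos 4,5,6,7,12,13,14,15): XOR of data positions = 0⊕0⊕0⊕0⊕1⊕1⊕1 = 1
p8 (pos 8,9,10,11,12,13,14,15): XOR of data positions = 1⊕0⊕0⊕0⊕1⊕1⊕1 = 0
Codeword: 011100001000111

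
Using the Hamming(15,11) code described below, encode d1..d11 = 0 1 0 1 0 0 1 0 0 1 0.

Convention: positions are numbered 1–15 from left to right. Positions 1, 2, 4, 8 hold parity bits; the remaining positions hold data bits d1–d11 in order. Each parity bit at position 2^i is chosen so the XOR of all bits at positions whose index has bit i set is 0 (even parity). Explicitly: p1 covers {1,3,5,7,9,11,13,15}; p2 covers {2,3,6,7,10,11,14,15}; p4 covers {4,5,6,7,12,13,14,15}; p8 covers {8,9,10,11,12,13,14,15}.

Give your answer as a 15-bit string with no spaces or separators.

Place data at non-parity positions: p1 p2 0 p4 1 0 1 p8 0 0 1 0 0 1 0
p1 (pos 1,3,5,7,9,11,13,15): XOR of data positions = 0⊕1⊕1⊕0⊕1⊕0⊕0 = 1
p2 (pos 2,3,6,7,10,11,14,15): XOR of data positions = 0⊕0⊕1⊕0⊕1⊕1⊕0 = 1
p4 (pos 4,5,6,7,12,13,14,15): XOR of data positions = 1⊕0⊕1⊕0⊕0⊕1⊕0 = 1
p8 (pos 8,9,10,11,12,13,14,15): XOR of data positions = 0⊕0⊕1⊕0⊕0⊕1⊕0 = 0
Codeword: 110110100010010

110110100010010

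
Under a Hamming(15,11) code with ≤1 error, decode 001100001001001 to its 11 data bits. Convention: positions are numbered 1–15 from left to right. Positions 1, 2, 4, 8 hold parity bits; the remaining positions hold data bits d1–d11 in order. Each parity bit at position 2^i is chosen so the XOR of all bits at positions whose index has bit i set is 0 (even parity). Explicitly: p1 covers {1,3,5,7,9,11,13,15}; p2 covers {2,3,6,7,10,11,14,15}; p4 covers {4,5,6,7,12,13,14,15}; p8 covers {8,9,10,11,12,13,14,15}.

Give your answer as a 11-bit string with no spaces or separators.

s1 (pos 1,3,5,7,9,11,13,15): 0⊕1⊕0⊕0⊕1⊕0⊕0⊕1 = 1
s2 (pos 2,3,6,7,10,11,14,15): 0⊕1⊕0⊕0⊕0⊕0⊕0⊕1 = 0
s4 (pos 4,5,6,7,12,13,14,15): 1⊕0⊕0⊕0⊕1⊕0⊕0⊕1 = 1
s8 (pos 8,9,10,11,12,13,14,15): 0⊕1⊕0⊕0⊕1⊕0⊕0⊕1 = 1
Syndrome s8…s1 = 1101 → error at position 13.
Flip position 13: 001100001001001 → 001100001001101
Read data bits from positions 3,5,6,7,9,10,11,12,13,14,15: 10001001101

10001001101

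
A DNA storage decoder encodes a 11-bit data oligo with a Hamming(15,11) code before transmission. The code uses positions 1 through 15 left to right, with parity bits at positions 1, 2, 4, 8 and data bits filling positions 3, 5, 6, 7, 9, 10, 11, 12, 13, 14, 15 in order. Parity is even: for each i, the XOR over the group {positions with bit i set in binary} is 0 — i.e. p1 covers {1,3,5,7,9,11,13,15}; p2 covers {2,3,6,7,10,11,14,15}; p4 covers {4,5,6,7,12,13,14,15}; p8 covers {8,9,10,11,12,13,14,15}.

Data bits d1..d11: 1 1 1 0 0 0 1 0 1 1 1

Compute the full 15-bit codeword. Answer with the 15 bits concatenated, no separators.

Place data at non-parity positions: p1 p2 1 p4 1 1 0 p8 0 0 1 0 1 1 1
p1 (pos 1,3,5,7,9,11,13,15): XOR of data positions = 1⊕1⊕0⊕0⊕1⊕1⊕1 = 1
p2 (pos 2,3,6,7,10,11,14,15): XOR of data positions = 1⊕1⊕0⊕0⊕1⊕1⊕1 = 1
p4 (pos 4,5,6,7,12,13,14,15): XOR of data positions = 1⊕1⊕0⊕0⊕1⊕1⊕1 = 1
p8 (pos 8,9,10,11,12,13,14,15): XOR of data positions = 0⊕0⊕1⊕0⊕1⊕1⊕1 = 0
Codeword: 111111000010111

111111000010111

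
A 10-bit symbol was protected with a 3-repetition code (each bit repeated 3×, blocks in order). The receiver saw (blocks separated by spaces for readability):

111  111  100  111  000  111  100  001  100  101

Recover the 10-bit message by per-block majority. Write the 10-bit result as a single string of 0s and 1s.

Block 1 (111): 3 ones → 1
Block 2 (111): 3 ones → 1
Block 3 (100): 1 one → 0
Block 4 (111): 3 ones → 1
Block 5 (000): 0 ones → 0
Block 6 (111): 3 ones → 1
Block 7 (100): 1 one → 0
Block 8 (001): 1 one → 0
Block 9 (100): 1 one → 0
Block 10 (101): 2 ones → 1

1101010001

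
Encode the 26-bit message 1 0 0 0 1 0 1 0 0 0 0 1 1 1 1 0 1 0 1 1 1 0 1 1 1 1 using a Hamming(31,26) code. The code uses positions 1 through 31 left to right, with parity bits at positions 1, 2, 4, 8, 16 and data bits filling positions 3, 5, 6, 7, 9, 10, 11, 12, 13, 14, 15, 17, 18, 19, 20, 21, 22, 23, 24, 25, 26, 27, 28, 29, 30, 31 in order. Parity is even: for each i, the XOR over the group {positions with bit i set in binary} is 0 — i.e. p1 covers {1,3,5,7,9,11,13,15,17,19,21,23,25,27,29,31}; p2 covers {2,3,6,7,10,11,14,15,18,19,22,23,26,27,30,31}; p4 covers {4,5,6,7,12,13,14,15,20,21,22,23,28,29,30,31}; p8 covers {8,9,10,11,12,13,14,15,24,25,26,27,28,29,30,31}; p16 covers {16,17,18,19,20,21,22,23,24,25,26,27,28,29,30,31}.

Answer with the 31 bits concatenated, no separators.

Place data at non-parity positions: p1 p2 1 p4 0 0 0 p8 1 0 1 0 0 0 0 p16 1 1 1 1 0 1 0 1 1 1 0 1 1 1 1
p1 (pos 1,3,5,7,9,11,13,15,17,19,21,23,25,27,29,31): XOR of data positions = 1⊕0⊕0⊕1⊕1⊕0⊕0⊕1⊕1⊕0⊕0⊕1⊕0⊕1⊕1 = 0
p2 (pos 2,3,6,7,10,11,14,15,18,19,22,23,26,27,30,31): XOR of data positions = 1⊕0⊕0⊕0⊕1⊕0⊕0⊕1⊕1⊕1⊕0⊕1⊕0⊕1⊕1 = 0
p4 (pos 4,5,6,7,12,13,14,15,20,21,22,23,28,29,30,31): XOR of data positions = 0⊕0⊕0⊕0⊕0⊕0⊕0⊕1⊕0⊕1⊕0⊕1⊕1⊕1⊕1 = 0
p8 (pos 8,9,10,11,12,13,14,15,24,25,26,27,28,29,30,31): XOR of data positions = 1⊕0⊕1⊕0⊕0⊕0⊕0⊕1⊕1⊕1⊕0⊕1⊕1⊕1⊕1 = 1
p16 (pos 16,17,18,19,20,21,22,23,24,25,26,27,28,29,30,31): XOR of data positions = 1⊕1⊕1⊕1⊕0⊕1⊕0⊕1⊕1⊕1⊕0⊕1⊕1⊕1⊕1 = 0
Codeword: 0010000110100000111101011101111

0010000110100000111101011101111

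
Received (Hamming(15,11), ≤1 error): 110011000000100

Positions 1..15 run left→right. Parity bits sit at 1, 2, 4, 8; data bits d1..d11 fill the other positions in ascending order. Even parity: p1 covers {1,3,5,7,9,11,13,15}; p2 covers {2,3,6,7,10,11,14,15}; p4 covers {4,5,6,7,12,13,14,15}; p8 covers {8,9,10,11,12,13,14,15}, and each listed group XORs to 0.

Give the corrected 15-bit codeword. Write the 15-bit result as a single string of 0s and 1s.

110011000000000

s1 (pos 1,3,5,7,9,11,13,15): 1⊕0⊕1⊕0⊕0⊕0⊕1⊕0 = 1
s2 (pos 2,3,6,7,10,11,14,15): 1⊕0⊕1⊕0⊕0⊕0⊕0⊕0 = 0
s4 (pos 4,5,6,7,12,13,14,15): 0⊕1⊕1⊕0⊕0⊕1⊕0⊕0 = 1
s8 (pos 8,9,10,11,12,13,14,15): 0⊕0⊕0⊕0⊕0⊕1⊕0⊕0 = 1
Syndrome s8…s1 = 1101 → error at position 13.
Flip position 13: 110011000000100 → 110011000000000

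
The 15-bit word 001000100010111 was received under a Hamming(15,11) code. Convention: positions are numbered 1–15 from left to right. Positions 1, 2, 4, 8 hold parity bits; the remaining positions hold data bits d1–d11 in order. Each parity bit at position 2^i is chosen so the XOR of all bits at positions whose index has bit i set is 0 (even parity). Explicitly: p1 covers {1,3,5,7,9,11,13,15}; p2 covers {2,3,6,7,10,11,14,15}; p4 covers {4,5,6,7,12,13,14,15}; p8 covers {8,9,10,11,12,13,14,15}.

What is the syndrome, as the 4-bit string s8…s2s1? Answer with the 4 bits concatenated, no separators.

s1 (pos 1,3,5,7,9,11,13,15): 0⊕1⊕0⊕1⊕0⊕1⊕1⊕1 = 1
s2 (pos 2,3,6,7,10,11,14,15): 0⊕1⊕0⊕1⊕0⊕1⊕1⊕1 = 1
s4 (pos 4,5,6,7,12,13,14,15): 0⊕0⊕0⊕1⊕0⊕1⊕1⊕1 = 0
s8 (pos 8,9,10,11,12,13,14,15): 0⊕0⊕0⊕1⊕0⊕1⊕1⊕1 = 0
Syndrome s8…s1 = 0011 → error at position 3.

0011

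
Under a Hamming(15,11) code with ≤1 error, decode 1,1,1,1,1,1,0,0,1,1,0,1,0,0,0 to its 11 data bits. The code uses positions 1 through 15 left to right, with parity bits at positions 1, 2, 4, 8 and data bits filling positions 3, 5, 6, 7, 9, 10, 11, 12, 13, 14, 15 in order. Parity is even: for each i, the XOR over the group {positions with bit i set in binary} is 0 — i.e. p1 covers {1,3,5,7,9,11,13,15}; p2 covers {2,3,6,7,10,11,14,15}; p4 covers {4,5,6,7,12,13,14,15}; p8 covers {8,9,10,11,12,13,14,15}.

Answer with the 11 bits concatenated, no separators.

11101101000

s1 (pos 1,3,5,7,9,11,13,15): 1⊕1⊕1⊕0⊕1⊕0⊕0⊕0 = 0
s2 (pos 2,3,6,7,10,11,14,15): 1⊕1⊕1⊕0⊕1⊕0⊕0⊕0 = 0
s4 (pos 4,5,6,7,12,13,14,15): 1⊕1⊕1⊕0⊕1⊕0⊕0⊕0 = 0
s8 (pos 8,9,10,11,12,13,14,15): 0⊕1⊕1⊕0⊕1⊕0⊕0⊕0 = 1
Syndrome s8…s1 = 1000 → error at position 8.
Flip position 8: 111111001101000 → 111111011101000
Read data bits from positions 3,5,6,7,9,10,11,12,13,14,15: 11101101000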